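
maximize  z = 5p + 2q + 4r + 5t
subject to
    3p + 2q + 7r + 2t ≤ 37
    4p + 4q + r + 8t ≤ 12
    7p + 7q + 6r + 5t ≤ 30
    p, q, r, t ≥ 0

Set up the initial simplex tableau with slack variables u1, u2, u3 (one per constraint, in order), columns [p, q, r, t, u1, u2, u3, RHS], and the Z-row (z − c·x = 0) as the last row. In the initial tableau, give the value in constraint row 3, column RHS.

30

The RHS of constraint 3 is b_3 = 30.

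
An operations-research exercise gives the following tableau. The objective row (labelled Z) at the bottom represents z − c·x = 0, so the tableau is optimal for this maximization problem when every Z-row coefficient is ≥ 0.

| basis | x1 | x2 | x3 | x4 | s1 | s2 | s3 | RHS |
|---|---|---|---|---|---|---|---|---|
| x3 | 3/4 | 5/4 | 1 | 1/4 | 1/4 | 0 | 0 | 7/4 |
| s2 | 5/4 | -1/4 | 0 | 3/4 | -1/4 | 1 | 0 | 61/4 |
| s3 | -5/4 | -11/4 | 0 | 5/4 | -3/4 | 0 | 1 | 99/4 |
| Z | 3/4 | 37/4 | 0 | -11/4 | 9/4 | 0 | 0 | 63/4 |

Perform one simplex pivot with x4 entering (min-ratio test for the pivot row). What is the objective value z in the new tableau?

Ratio test on column x4 — row 1: (7/4)/(1/4) = 7; row 2: (61/4)/(3/4) = 61/3; row 3: (99/4)/(5/4) = 99/5. Minimum is 7 at row 1 (x3 leaves); pivot element 1/4.
Pivot on row 1; the Z-row RHS becomes 63/4 − (-11/4)·7 = 35.

35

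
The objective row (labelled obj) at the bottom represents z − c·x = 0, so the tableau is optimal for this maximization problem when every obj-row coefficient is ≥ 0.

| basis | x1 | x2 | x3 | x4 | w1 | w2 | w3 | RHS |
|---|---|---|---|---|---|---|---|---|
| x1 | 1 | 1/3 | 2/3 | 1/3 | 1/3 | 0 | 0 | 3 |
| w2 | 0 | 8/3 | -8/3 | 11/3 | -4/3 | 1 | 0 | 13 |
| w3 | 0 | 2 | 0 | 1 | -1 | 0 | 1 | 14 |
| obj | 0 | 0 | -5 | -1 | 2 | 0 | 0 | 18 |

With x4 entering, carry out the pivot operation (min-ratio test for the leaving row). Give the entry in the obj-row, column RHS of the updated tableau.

Ratio test on column x4 — row 1: 3/(1/3) = 9; row 2: 13/(11/3) = 39/11; row 3: 14/1 = 14. Minimum is 39/11 at row 2 (w2 leaves); pivot element 11/3.
Divide row 2 by 11/3; eliminate column x4 from the other rows.
obj-row update in column RHS: 18 − (-1)·(39/11) = 237/11.

237/11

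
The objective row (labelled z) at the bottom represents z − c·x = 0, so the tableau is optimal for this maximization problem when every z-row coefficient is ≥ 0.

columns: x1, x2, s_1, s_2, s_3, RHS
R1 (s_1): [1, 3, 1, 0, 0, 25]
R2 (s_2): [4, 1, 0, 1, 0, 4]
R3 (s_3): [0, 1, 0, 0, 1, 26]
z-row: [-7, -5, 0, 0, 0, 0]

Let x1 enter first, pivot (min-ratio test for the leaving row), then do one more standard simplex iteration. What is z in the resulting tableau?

20

Ratio test on column x1 — row 1: 25/1 = 25; row 2: 4/4 = 1; row 3: entry 0 ≤ 0. Minimum is 1 at row 2 (s_2 leaves); pivot element 4.
Pivot on row 2; the z-row RHS becomes 0 − (-7)·1 = 7.
Next entering variable (most negative z-row entry -13/4): x2.
Ratio test on column x2 — row 1: 24/(11/4) = 96/11; row 2: 1/(1/4) = 4; row 3: 26/1 = 26. Minimum is 4 at row 2 (x1 leaves); pivot element 1/4.
After the second pivot the z-row RHS is 7 − (-13/4)·4 = 20.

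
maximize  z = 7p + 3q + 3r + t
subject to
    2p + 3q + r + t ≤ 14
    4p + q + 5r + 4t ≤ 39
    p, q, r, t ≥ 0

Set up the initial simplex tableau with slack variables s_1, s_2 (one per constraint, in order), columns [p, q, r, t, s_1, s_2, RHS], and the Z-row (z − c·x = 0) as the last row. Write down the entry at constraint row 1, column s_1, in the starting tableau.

Slack s_1 belongs to constraint 1; its column is the unit vector e_1, so the entry in row 1 is 1.

1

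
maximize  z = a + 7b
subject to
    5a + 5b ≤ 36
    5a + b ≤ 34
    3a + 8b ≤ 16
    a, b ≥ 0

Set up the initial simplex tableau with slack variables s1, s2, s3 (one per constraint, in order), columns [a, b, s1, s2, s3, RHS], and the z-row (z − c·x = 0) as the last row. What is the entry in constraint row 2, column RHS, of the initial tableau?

34

The RHS of constraint 2 is b_2 = 34.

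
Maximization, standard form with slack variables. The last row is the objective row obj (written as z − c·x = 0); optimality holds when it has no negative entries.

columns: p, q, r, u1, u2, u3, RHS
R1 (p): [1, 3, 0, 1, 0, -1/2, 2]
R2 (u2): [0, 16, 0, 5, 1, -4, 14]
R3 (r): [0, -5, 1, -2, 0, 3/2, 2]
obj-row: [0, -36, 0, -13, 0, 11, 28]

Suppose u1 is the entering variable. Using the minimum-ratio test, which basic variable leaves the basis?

Column u1 entries and ratios — p: 2/1 = 2; u2: 14/5 = 14/5; r: -2 ≤ 0, skip.
Smallest ratio is 2 in the row of p, so p leaves.

p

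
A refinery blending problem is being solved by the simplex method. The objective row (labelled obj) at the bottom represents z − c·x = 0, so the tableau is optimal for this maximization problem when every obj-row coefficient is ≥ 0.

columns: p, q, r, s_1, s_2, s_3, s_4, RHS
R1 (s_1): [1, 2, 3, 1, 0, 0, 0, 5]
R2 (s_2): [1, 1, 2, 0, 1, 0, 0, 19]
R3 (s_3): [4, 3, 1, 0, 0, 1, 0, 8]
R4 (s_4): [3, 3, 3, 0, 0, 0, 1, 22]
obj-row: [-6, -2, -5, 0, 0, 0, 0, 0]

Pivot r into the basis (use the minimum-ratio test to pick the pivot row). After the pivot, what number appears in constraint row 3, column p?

Ratio test on column r — row 1: 5/3 = 5/3; row 2: 19/2 = 19/2; row 3: 8/1 = 8; row 4: 22/3 = 22/3. Minimum is 5/3 at row 1 (s_1 leaves); pivot element 3.
Divide row 1 by 3; eliminate column r from the other rows.
Row 3 update in column p: 4 − 1·(1/3) = 11/3.

11/3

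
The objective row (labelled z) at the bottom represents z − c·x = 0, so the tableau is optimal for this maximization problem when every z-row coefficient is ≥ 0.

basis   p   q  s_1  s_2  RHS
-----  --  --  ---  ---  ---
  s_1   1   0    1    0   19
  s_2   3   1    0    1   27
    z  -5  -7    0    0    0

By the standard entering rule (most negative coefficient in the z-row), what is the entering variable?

q

Negative z-row entries: p: -5, q: -7.
The most negative is -7 in column q, so q enters.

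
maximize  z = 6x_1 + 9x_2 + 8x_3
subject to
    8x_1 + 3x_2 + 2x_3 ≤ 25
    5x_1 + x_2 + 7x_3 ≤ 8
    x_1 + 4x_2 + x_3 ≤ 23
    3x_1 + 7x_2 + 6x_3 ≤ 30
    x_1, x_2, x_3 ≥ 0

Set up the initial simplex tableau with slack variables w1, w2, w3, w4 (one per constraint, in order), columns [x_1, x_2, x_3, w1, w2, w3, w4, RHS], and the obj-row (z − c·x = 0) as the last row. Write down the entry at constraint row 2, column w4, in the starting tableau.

Slack w4 belongs to constraint 4; its column is the unit vector e_4, so the entry in row 2 is 0.

0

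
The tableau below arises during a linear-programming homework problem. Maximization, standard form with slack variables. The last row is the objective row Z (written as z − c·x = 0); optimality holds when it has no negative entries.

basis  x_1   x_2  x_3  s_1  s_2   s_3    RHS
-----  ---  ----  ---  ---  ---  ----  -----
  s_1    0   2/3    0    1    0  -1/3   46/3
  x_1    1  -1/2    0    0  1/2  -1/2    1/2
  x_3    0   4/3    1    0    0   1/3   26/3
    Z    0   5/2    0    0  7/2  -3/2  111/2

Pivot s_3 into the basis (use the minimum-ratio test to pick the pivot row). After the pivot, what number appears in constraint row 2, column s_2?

1/2

Ratio test on column s_3 — row 1: entry -1/3 ≤ 0; row 2: entry -1/2 ≤ 0; row 3: (26/3)/(1/3) = 26. Minimum is 26 at row 3 (x_3 leaves); pivot element 1/3.
Divide row 3 by 1/3; eliminate column s_3 from the other rows.
Row 2 update in column s_2: 1/2 − (-1/2)·0 = 1/2.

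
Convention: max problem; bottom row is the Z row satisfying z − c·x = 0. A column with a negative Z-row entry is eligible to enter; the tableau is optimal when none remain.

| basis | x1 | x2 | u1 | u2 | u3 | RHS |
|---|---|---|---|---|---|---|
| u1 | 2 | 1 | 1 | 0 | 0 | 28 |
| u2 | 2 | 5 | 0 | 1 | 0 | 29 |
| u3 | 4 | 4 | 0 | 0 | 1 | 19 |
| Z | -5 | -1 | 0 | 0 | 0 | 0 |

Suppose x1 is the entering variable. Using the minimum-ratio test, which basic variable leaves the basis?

Column x1 entries and ratios — u1: 28/2 = 14; u2: 29/2 = 29/2; u3: 19/4 = 19/4.
Smallest ratio is 19/4 in the row of u3, so u3 leaves.

u3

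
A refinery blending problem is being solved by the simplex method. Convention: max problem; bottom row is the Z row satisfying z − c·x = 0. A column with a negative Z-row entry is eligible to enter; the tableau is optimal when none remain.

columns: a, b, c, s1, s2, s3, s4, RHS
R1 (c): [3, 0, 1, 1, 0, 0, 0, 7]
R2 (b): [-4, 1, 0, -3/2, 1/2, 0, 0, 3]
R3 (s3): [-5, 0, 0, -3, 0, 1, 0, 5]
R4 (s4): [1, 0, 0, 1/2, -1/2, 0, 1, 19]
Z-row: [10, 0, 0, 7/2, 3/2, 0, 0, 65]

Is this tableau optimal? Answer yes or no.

Every Z-row coefficient is ≥ 0, so the tableau is optimal.

yes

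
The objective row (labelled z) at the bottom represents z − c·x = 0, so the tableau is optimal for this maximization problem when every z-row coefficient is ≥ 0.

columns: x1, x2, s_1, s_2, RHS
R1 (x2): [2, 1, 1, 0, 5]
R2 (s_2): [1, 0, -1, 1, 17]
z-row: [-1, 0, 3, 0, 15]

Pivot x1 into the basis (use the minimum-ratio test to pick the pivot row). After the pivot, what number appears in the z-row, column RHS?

35/2

Ratio test on column x1 — row 1: 5/2 = 5/2; row 2: 17/1 = 17. Minimum is 5/2 at row 1 (x2 leaves); pivot element 2.
Divide row 1 by 2; eliminate column x1 from the other rows.
z-row update in column RHS: 15 − (-1)·(5/2) = 35/2.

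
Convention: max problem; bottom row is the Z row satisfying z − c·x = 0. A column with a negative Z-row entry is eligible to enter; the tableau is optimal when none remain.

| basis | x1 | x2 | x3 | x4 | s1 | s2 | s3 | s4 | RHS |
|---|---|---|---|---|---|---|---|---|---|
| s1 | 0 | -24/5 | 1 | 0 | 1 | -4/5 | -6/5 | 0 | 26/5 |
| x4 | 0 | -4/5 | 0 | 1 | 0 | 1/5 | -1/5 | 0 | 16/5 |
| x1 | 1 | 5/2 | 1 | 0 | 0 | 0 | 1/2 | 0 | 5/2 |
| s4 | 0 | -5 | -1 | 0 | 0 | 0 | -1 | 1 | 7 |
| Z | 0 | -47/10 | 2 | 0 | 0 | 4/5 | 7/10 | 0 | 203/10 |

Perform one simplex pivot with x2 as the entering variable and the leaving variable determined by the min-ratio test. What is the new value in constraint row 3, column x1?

2/5

Ratio test on column x2 — row 1: entry -24/5 ≤ 0; row 2: entry -4/5 ≤ 0; row 3: (5/2)/(5/2) = 1; row 4: entry -5 ≤ 0. Minimum is 1 at row 3 (x1 leaves); pivot element 5/2.
Divide row 3 by 5/2; eliminate column x2 from the other rows.
In the new row 3, the x1 entry is the old entry divided by the pivot: 1/(5/2) = 2/5.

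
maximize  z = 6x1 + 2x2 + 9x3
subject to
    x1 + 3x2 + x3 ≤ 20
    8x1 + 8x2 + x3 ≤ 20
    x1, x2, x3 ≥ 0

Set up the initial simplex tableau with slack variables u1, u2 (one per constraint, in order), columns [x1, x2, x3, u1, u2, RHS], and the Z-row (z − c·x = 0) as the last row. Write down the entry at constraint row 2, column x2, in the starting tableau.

Constraint 2 has coefficient 8 on x2.

8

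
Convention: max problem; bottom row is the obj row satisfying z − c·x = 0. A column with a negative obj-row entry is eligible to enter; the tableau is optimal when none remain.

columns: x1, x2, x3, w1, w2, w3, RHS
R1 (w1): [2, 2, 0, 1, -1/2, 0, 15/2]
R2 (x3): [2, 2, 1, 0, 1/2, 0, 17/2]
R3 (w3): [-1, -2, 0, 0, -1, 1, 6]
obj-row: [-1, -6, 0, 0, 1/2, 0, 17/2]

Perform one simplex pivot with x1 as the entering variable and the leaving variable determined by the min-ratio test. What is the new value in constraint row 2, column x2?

Ratio test on column x1 — row 1: (15/2)/2 = 15/4; row 2: (17/2)/2 = 17/4; row 3: entry -1 ≤ 0. Minimum is 15/4 at row 1 (w1 leaves); pivot element 2.
Divide row 1 by 2; eliminate column x1 from the other rows.
Row 2 update in column x2: 2 − 2·1 = 0.

0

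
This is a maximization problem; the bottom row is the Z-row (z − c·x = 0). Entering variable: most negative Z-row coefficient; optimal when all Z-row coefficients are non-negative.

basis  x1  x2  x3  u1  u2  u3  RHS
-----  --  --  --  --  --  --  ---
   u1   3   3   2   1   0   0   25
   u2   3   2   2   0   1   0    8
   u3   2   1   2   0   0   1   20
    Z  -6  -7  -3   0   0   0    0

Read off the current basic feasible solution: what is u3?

20

u3 is basic (row 3); its value is the RHS of that row, 20.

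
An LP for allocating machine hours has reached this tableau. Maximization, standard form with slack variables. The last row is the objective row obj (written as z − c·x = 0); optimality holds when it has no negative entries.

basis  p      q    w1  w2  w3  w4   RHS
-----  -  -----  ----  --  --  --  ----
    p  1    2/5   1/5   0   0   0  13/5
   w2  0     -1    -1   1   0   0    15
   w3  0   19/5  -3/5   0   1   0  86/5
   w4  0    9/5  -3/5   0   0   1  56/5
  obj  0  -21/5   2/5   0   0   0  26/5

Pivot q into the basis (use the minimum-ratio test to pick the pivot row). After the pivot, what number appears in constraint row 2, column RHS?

Ratio test on column q — row 1: (13/5)/(2/5) = 13/2; row 2: entry -1 ≤ 0; row 3: (86/5)/(19/5) = 86/19; row 4: (56/5)/(9/5) = 56/9. Minimum is 86/19 at row 3 (w3 leaves); pivot element 19/5.
Divide row 3 by 19/5; eliminate column q from the other rows.
Row 2 update in column RHS: 15 − (-1)·(86/19) = 371/19.

371/19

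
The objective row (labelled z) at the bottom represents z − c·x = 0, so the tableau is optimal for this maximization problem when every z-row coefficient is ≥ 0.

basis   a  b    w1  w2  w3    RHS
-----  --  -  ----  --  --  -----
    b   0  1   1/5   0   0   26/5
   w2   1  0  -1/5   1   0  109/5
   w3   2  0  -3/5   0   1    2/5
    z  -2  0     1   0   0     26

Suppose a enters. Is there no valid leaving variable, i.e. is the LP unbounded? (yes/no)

no

Column a has positive entries in row(s) 2, 3, so the ratio test bounds it — not unbounded.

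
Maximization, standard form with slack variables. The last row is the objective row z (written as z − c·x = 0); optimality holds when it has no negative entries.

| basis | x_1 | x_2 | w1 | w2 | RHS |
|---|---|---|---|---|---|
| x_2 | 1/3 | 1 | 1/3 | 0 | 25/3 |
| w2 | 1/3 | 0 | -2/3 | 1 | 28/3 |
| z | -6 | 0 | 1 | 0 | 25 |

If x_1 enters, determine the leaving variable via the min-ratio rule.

x_2

Column x_1 entries and ratios — x_2: (25/3)/(1/3) = 25; w2: (28/3)/(1/3) = 28.
Smallest ratio is 25 in the row of x_2, so x_2 leaves.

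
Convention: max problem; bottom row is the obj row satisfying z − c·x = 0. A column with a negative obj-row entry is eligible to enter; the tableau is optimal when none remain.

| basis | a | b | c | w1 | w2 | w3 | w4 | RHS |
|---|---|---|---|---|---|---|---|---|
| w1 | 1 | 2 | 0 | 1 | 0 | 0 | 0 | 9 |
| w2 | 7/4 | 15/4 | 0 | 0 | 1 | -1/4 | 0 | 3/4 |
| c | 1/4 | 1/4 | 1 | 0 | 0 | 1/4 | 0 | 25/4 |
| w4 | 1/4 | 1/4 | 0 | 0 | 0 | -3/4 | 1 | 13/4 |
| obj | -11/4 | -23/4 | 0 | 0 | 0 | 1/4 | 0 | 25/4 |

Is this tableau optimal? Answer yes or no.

no

The obj-row has a negative entry -23/4 in column b, so it is not optimal.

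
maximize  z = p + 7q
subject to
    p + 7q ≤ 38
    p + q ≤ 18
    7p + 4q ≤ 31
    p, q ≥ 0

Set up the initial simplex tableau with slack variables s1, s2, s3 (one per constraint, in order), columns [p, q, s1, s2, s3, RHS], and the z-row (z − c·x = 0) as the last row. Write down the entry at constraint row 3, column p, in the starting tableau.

7

Constraint 3 has coefficient 7 on p.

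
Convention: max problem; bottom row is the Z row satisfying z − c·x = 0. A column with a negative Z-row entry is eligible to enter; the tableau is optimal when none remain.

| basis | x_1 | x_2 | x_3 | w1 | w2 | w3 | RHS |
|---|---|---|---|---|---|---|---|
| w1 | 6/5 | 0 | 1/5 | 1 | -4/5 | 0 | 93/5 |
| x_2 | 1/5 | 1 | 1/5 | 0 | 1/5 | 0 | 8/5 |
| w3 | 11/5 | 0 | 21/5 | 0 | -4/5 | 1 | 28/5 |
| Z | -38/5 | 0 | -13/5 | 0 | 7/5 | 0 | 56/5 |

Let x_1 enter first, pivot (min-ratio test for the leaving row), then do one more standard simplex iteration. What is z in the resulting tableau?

36

Ratio test on column x_1 — row 1: (93/5)/(6/5) = 31/2; row 2: (8/5)/(1/5) = 8; row 3: (28/5)/(11/5) = 28/11. Minimum is 28/11 at row 3 (w3 leaves); pivot element 11/5.
Pivot on row 3; the Z-row RHS becomes 56/5 − (-38/5)·(28/11) = 336/11.
Next entering variable (most negative Z-row entry -15/11): w2.
Ratio test on column w2 — row 1: entry -4/11 ≤ 0; row 2: (12/11)/(3/11) = 4; row 3: entry -4/11 ≤ 0. Minimum is 4 at row 2 (x_2 leaves); pivot element 3/11.
After the second pivot the Z-row RHS is 336/11 − (-15/11)·4 = 36.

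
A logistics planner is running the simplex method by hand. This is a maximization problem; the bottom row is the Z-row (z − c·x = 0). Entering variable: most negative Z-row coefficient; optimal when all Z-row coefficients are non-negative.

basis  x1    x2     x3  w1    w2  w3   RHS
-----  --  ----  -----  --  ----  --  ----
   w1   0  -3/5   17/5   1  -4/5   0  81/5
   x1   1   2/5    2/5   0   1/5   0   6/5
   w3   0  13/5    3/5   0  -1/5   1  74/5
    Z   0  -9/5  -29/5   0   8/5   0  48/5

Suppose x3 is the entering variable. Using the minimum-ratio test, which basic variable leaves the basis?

x1

Column x3 entries and ratios — w1: (81/5)/(17/5) = 81/17; x1: (6/5)/(2/5) = 3; w3: (74/5)/(3/5) = 74/3.
Smallest ratio is 3 in the row of x1, so x1 leaves.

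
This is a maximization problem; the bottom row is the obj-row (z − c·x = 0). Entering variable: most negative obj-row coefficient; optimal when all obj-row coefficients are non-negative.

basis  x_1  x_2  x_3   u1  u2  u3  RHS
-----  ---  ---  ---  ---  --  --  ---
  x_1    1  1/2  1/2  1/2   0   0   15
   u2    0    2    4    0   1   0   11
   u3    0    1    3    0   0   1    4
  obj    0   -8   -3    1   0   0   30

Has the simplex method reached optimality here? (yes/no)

The obj-row has a negative entry -8 in column x_2, so it is not optimal.

no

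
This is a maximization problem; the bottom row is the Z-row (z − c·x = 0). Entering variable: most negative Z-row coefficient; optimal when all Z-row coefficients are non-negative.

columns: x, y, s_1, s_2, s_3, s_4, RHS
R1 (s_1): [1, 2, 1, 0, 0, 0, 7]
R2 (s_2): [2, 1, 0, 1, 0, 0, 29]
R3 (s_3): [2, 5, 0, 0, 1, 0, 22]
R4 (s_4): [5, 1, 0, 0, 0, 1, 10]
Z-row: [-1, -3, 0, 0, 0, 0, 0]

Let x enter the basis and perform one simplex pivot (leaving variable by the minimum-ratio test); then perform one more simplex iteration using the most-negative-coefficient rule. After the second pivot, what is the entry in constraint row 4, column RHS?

13/9

Ratio test on column x — row 1: 7/1 = 7; row 2: 29/2 = 29/2; row 3: 22/2 = 11; row 4: 10/5 = 2. Minimum is 2 at row 4 (s_4 leaves); pivot element 5.
Divide row 4 by 5; eliminate column x from the other rows.
Second iteration: most negative Z-row entry is -14/5 in column y, so y enters.
Ratio test on column y — row 1: 5/(9/5) = 25/9; row 2: 25/(3/5) = 125/3; row 3: 18/(23/5) = 90/23; row 4: 2/(1/5) = 10. Minimum is 25/9 at row 1 (s_1 leaves); pivot element 9/5.
Divide row 1 by 9/5; eliminate column y from the other rows.
After both pivots, the entry at constraint row 4, column RHS is 13/9.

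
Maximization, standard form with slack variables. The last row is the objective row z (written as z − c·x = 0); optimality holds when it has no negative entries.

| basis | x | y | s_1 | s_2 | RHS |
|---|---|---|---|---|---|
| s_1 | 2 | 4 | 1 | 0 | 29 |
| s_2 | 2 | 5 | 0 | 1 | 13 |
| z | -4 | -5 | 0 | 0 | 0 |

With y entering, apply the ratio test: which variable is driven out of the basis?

Column y entries and ratios — s_1: 29/4 = 29/4; s_2: 13/5 = 13/5.
Smallest ratio is 13/5 in the row of s_2, so s_2 leaves.

s_2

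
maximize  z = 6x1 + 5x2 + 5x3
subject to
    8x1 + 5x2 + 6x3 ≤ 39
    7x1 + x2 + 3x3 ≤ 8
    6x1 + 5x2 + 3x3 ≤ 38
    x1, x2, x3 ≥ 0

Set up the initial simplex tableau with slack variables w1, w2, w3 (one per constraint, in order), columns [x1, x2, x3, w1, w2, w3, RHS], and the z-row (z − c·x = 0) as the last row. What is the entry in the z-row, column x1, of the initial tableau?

-6

The z-row carries the negated objective coefficients: the x1 entry is -6.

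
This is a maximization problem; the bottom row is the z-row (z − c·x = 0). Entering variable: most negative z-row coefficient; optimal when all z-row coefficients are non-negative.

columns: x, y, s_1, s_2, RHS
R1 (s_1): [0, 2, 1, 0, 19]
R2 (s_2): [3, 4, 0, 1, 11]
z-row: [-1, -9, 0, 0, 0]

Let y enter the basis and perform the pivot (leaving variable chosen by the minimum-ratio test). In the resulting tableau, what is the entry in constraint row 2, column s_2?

Ratio test on column y — row 1: 19/2 = 19/2; row 2: 11/4 = 11/4. Minimum is 11/4 at row 2 (s_2 leaves); pivot element 4.
Divide row 2 by 4; eliminate column y from the other rows.
In the new row 2, the s_2 entry is the old entry divided by the pivot: 1/4 = 1/4.

1/4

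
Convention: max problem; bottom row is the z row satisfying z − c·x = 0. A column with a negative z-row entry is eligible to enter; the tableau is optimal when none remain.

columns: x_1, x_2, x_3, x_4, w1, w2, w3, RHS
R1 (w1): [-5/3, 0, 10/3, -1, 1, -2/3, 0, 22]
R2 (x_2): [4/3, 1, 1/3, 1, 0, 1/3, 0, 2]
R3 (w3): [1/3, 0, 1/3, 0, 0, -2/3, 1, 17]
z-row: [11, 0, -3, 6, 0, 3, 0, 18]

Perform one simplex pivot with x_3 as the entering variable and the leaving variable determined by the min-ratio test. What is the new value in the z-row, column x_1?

Ratio test on column x_3 — row 1: 22/(10/3) = 33/5; row 2: 2/(1/3) = 6; row 3: 17/(1/3) = 51. Minimum is 6 at row 2 (x_2 leaves); pivot element 1/3.
Divide row 2 by 1/3; eliminate column x_3 from the other rows.
z-row update in column x_1: 11 − (-3)·4 = 23.

23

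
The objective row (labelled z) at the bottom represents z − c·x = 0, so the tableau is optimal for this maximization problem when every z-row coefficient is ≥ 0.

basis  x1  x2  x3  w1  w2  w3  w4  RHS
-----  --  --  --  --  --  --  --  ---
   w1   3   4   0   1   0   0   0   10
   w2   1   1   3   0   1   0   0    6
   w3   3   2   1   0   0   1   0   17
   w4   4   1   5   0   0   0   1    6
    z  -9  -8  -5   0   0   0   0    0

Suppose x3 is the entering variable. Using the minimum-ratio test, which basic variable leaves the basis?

Column x3 entries and ratios — w1: 0 ≤ 0, skip; w2: 6/3 = 2; w3: 17/1 = 17; w4: 6/5 = 6/5.
Smallest ratio is 6/5 in the row of w4, so w4 leaves.

w4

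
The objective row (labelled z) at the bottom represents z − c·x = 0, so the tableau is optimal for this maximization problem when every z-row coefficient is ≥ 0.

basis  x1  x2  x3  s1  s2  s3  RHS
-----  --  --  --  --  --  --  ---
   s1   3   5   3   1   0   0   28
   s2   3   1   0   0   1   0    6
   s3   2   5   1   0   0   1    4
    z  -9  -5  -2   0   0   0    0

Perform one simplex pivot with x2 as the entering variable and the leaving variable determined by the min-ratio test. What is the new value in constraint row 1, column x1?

1

Ratio test on column x2 — row 1: 28/5 = 28/5; row 2: 6/1 = 6; row 3: 4/5 = 4/5. Minimum is 4/5 at row 3 (s3 leaves); pivot element 5.
Divide row 3 by 5; eliminate column x2 from the other rows.
Row 1 update in column x1: 3 − 5·(2/5) = 1.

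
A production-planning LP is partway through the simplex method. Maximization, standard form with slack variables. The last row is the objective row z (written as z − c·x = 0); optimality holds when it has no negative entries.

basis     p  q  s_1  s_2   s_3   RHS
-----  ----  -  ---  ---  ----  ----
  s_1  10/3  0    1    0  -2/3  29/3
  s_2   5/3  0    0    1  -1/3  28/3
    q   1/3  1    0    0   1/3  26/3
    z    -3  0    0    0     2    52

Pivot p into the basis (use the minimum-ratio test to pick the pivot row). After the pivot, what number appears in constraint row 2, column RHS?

Ratio test on column p — row 1: (29/3)/(10/3) = 29/10; row 2: (28/3)/(5/3) = 28/5; row 3: (26/3)/(1/3) = 26. Minimum is 29/10 at row 1 (s_1 leaves); pivot element 10/3.
Divide row 1 by 10/3; eliminate column p from the other rows.
Row 2 update in column RHS: 28/3 − (5/3)·(29/10) = 9/2.

9/2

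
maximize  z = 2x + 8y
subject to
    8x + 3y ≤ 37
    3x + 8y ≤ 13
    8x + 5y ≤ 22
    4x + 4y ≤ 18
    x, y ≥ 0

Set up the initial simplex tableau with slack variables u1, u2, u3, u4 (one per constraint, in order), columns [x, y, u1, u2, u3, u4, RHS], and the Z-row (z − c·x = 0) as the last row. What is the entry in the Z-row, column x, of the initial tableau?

The Z-row carries the negated objective coefficients: the x entry is -2.

-2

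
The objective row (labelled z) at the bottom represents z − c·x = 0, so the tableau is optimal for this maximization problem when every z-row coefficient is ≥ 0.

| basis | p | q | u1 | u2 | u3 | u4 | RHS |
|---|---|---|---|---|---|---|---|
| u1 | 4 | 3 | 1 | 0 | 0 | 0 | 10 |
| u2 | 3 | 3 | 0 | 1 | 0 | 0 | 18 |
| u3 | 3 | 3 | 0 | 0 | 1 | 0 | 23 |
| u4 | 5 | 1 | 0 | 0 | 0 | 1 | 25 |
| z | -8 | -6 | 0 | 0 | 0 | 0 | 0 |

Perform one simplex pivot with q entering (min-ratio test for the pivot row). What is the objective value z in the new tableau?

Ratio test on column q — row 1: 10/3 = 10/3; row 2: 18/3 = 6; row 3: 23/3 = 23/3; row 4: 25/1 = 25. Minimum is 10/3 at row 1 (u1 leaves); pivot element 3.
Pivot on row 1; the z-row RHS becomes 0 − (-6)·(10/3) = 20.

20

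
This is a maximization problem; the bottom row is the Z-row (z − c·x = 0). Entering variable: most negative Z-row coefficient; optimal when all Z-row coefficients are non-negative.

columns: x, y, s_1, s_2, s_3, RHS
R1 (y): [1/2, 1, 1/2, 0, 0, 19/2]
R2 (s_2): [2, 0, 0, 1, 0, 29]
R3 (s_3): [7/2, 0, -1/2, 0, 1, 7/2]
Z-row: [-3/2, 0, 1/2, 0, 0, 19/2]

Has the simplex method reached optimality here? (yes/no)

The Z-row has a negative entry -3/2 in column x, so it is not optimal.

no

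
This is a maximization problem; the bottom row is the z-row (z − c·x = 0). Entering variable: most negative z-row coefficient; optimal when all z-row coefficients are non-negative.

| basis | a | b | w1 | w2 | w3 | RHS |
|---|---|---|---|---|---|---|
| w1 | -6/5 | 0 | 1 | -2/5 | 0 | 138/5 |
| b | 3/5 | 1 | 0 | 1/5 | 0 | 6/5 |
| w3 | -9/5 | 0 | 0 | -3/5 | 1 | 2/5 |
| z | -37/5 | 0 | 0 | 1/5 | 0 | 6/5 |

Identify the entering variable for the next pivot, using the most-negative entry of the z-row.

Negative z-row entries: a: -37/5.
The most negative is -37/5 in column a, so a enters.

a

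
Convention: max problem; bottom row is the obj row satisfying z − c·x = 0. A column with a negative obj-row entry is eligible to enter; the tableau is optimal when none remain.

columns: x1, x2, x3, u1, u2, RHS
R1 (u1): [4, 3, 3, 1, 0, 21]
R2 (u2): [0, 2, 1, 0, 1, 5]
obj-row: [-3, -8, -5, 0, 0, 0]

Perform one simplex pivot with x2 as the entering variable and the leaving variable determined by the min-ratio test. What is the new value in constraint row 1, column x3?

Ratio test on column x2 — row 1: 21/3 = 7; row 2: 5/2 = 5/2. Minimum is 5/2 at row 2 (u2 leaves); pivot element 2.
Divide row 2 by 2; eliminate column x2 from the other rows.
Row 1 update in column x3: 3 − 3·(1/2) = 3/2.

3/2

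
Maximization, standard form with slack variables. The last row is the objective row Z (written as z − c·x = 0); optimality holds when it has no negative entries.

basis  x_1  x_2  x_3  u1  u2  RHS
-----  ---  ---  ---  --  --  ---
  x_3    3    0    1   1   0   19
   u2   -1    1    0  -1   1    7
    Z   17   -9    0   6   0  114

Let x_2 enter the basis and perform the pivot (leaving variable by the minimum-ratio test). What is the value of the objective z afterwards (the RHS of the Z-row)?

177

Ratio test on column x_2 — row 1: entry 0 ≤ 0; row 2: 7/1 = 7. Minimum is 7 at row 2 (u2 leaves); pivot element 1.
Pivot on row 2; the Z-row RHS becomes 114 − (-9)·7 = 177.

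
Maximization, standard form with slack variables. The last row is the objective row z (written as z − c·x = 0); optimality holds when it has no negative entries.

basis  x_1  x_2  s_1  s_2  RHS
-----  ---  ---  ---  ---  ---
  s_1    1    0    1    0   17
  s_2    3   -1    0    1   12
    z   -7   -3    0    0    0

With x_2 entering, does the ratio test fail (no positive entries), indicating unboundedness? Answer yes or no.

yes

Every constraint-row entry in column x_2 is ≤ 0, so increasing x_2 is unbounded.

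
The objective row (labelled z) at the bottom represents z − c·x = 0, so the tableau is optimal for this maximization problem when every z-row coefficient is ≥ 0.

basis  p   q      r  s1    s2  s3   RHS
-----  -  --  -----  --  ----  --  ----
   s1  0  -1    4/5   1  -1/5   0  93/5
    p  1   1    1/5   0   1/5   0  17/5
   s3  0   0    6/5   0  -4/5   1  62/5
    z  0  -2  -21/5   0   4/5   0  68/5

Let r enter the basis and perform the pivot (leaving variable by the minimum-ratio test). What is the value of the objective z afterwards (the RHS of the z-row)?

Ratio test on column r — row 1: (93/5)/(4/5) = 93/4; row 2: (17/5)/(1/5) = 17; row 3: (62/5)/(6/5) = 31/3. Minimum is 31/3 at row 3 (s3 leaves); pivot element 6/5.
Pivot on row 3; the z-row RHS becomes 68/5 − (-21/5)·(31/3) = 57.

57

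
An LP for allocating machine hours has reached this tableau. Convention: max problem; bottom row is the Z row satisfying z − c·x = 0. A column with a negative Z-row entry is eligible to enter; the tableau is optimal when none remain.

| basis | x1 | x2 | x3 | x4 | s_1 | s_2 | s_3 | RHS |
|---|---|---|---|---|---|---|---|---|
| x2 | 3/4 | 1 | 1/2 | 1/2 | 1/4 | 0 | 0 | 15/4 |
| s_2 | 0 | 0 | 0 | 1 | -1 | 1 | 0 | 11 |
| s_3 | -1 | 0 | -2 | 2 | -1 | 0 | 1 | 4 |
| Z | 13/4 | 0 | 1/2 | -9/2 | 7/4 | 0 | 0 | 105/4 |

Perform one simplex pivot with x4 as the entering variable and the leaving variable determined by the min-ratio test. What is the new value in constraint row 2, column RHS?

9

Ratio test on column x4 — row 1: (15/4)/(1/2) = 15/2; row 2: 11/1 = 11; row 3: 4/2 = 2. Minimum is 2 at row 3 (s_3 leaves); pivot element 2.
Divide row 3 by 2; eliminate column x4 from the other rows.
Row 2 update in column RHS: 11 − 1·2 = 9.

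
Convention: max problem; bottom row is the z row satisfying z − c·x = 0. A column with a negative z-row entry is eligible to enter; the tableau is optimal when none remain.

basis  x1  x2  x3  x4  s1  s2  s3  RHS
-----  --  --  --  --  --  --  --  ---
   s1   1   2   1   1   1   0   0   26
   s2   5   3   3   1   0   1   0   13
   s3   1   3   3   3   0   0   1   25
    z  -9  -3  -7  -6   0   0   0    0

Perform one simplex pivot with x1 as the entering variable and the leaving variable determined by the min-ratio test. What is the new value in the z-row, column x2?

12/5

Ratio test on column x1 — row 1: 26/1 = 26; row 2: 13/5 = 13/5; row 3: 25/1 = 25. Minimum is 13/5 at row 2 (s2 leaves); pivot element 5.
Divide row 2 by 5; eliminate column x1 from the other rows.
z-row update in column x2: -3 − (-9)·(3/5) = 12/5.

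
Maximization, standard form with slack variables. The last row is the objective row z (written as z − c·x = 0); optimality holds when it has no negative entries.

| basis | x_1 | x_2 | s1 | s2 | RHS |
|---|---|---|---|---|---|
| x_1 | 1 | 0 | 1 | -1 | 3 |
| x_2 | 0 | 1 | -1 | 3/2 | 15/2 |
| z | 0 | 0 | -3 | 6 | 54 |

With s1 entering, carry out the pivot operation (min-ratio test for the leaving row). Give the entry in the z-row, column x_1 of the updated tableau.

3

Ratio test on column s1 — row 1: 3/1 = 3; row 2: entry -1 ≤ 0. Minimum is 3 at row 1 (x_1 leaves); pivot element 1.
Divide row 1 by 1; eliminate column s1 from the other rows.
z-row update in column x_1: 0 − (-3)·1 = 3.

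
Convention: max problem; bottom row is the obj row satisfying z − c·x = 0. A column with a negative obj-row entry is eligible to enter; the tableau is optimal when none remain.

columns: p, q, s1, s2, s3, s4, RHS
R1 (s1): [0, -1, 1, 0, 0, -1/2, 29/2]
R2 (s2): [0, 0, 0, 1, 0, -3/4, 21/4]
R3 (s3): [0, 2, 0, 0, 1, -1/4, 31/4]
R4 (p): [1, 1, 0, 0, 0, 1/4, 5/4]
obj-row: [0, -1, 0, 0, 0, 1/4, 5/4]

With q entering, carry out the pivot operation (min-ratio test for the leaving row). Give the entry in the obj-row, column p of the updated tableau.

1

Ratio test on column q — row 1: entry -1 ≤ 0; row 2: entry 0 ≤ 0; row 3: (31/4)/2 = 31/8; row 4: (5/4)/1 = 5/4. Minimum is 5/4 at row 4 (p leaves); pivot element 1.
Divide row 4 by 1; eliminate column q from the other rows.
obj-row update in column p: 0 − (-1)·1 = 1.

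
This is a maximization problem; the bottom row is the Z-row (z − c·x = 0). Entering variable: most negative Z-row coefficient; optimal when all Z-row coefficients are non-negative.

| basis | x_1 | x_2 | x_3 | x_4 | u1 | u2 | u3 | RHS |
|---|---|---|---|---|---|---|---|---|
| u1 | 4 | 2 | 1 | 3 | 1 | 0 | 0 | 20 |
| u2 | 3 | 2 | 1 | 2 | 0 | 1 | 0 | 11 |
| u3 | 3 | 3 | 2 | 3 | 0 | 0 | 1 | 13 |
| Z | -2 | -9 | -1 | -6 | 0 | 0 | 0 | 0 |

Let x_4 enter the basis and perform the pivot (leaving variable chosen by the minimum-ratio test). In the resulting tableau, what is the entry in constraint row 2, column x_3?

Ratio test on column x_4 — row 1: 20/3 = 20/3; row 2: 11/2 = 11/2; row 3: 13/3 = 13/3. Minimum is 13/3 at row 3 (u3 leaves); pivot element 3.
Divide row 3 by 3; eliminate column x_4 from the other rows.
Row 2 update in column x_3: 1 − 2·(2/3) = -1/3.

-1/3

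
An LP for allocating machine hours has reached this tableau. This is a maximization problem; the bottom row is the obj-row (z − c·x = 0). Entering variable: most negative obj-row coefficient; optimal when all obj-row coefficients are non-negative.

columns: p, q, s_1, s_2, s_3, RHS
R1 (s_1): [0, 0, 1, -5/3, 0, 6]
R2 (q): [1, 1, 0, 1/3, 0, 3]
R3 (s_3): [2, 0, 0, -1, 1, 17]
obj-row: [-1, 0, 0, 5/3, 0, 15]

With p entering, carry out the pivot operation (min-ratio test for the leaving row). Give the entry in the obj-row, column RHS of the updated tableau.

18

Ratio test on column p — row 1: entry 0 ≤ 0; row 2: 3/1 = 3; row 3: 17/2 = 17/2. Minimum is 3 at row 2 (q leaves); pivot element 1.
Divide row 2 by 1; eliminate column p from the other rows.
obj-row update in column RHS: 15 − (-1)·3 = 18.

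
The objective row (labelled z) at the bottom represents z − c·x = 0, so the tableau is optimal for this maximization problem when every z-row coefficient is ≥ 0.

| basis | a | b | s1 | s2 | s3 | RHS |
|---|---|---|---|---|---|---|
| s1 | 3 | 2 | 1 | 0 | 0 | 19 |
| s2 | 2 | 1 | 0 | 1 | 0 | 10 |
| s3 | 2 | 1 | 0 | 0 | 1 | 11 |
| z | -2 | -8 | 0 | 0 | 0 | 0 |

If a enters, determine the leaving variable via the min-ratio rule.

s2

Column a entries and ratios — s1: 19/3 = 19/3; s2: 10/2 = 5; s3: 11/2 = 11/2.
Smallest ratio is 5 in the row of s2, so s2 leaves.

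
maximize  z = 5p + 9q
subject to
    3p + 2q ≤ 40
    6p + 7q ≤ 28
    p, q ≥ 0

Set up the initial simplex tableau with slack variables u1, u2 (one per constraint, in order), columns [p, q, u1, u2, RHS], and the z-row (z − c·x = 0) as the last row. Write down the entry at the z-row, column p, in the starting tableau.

The z-row carries the negated objective coefficients: the p entry is -5.

-5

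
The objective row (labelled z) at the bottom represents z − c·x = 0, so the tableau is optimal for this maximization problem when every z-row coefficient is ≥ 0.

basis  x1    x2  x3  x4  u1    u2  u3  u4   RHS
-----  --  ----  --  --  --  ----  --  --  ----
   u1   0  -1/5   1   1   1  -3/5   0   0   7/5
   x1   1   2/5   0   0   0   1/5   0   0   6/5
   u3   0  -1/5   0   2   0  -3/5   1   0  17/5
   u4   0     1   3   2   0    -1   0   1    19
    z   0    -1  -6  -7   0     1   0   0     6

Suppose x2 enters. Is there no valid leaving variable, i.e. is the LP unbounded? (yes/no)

Column x2 has positive entries in row(s) 2, 4, so the ratio test bounds it — not unbounded.

no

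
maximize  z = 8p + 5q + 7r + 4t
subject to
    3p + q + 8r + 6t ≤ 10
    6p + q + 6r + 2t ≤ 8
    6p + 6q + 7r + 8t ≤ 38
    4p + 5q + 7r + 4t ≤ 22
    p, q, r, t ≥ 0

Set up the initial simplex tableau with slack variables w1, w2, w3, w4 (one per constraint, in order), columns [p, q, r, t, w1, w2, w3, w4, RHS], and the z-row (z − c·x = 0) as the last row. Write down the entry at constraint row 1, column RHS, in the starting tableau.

10

The RHS of constraint 1 is b_1 = 10.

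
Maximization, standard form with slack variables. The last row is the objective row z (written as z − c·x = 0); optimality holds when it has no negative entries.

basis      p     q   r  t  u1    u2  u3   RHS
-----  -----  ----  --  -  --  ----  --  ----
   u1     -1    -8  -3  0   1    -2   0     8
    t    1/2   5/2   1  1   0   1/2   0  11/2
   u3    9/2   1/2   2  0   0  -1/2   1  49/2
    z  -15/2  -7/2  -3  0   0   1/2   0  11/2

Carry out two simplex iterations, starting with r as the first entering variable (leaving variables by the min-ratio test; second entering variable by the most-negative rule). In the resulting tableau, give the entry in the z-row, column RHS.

316/7

Ratio test on column r — row 1: entry -3 ≤ 0; row 2: (11/2)/1 = 11/2; row 3: (49/2)/2 = 49/4. Minimum is 11/2 at row 2 (t leaves); pivot element 1.
Divide row 2 by 1; eliminate column r from the other rows.
Second iteration: most negative z-row entry is -6 in column p, so p enters.
Ratio test on column p — row 1: (49/2)/(1/2) = 49; row 2: (11/2)/(1/2) = 11; row 3: (27/2)/(7/2) = 27/7. Minimum is 27/7 at row 3 (u3 leaves); pivot element 7/2.
Divide row 3 by 7/2; eliminate column p from the other rows.
After both pivots, the entry at the z-row, column RHS is 316/7.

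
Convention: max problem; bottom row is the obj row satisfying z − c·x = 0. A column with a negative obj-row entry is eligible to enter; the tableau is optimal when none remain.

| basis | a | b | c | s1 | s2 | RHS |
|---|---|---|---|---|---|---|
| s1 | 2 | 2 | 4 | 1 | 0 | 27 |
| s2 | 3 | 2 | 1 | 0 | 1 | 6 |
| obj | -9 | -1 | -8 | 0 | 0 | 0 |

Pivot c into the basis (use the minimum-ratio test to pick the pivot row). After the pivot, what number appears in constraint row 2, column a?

3

Ratio test on column c — row 1: 27/4 = 27/4; row 2: 6/1 = 6. Minimum is 6 at row 2 (s2 leaves); pivot element 1.
Divide row 2 by 1; eliminate column c from the other rows.
In the new row 2, the a entry is the old entry divided by the pivot: 3/1 = 3.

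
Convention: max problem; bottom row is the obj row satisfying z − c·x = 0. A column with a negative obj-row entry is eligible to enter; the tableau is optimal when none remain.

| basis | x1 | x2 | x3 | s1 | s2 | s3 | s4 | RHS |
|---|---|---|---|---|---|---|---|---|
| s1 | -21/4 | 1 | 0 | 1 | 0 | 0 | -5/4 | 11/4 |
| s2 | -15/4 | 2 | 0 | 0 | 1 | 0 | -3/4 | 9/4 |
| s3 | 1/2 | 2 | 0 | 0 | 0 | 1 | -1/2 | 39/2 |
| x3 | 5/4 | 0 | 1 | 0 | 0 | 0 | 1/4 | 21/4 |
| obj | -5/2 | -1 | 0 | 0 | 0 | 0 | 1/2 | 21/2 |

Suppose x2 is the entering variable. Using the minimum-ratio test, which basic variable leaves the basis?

Column x2 entries and ratios — s1: (11/4)/1 = 11/4; s2: (9/4)/2 = 9/8; s3: (39/2)/2 = 39/4; x3: 0 ≤ 0, skip.
Smallest ratio is 9/8 in the row of s2, so s2 leaves.

s2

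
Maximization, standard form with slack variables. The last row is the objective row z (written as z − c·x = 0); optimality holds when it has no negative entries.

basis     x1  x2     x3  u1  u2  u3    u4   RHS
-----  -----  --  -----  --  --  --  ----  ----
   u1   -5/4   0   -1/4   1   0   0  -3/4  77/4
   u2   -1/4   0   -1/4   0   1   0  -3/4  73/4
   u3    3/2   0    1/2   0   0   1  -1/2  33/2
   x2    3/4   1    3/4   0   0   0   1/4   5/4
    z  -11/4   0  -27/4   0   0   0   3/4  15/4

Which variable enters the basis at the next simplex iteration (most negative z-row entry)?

x3

Negative z-row entries: x1: -11/4, x3: -27/4.
The most negative is -27/4 in column x3, so x3 enters.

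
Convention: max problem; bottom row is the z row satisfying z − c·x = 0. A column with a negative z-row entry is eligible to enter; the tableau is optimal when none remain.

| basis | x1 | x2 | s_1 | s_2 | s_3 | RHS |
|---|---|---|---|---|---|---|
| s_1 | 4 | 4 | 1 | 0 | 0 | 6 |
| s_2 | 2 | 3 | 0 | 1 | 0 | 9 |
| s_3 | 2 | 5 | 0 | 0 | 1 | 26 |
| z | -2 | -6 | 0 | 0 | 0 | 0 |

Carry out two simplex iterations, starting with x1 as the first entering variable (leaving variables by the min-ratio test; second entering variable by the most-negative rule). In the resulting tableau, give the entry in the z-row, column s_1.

Ratio test on column x1 — row 1: 6/4 = 3/2; row 2: 9/2 = 9/2; row 3: 26/2 = 13. Minimum is 3/2 at row 1 (s_1 leaves); pivot element 4.
Divide row 1 by 4; eliminate column x1 from the other rows.
Second iteration: most negative z-row entry is -4 in column x2, so x2 enters.
Ratio test on column x2 — row 1: (3/2)/1 = 3/2; row 2: 6/1 = 6; row 3: 23/3 = 23/3. Minimum is 3/2 at row 1 (x1 leaves); pivot element 1.
Divide row 1 by 1; eliminate column x2 from the other rows.
After both pivots, the entry at the z-row, column s_1 is 3/2.

3/2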